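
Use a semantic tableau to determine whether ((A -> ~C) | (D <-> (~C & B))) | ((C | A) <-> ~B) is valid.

Assume the negation and expand:
Initial set: {F (((A -> ~C) | (D <-> (~C & B))) | ((C | A) <-> ~B))}.
F (((A -> ~C) | (D <-> (~C & B))) | ((C | A) <-> ~B)): α-rule — add F ((A -> ~C) | (D <-> (~C & B))), F ((C | A) <-> ~B).
F ((A -> ~C) | (D <-> (~C & B))): α-rule — add F (A -> ~C), F (D <-> (~C & B)).
F (A -> ~C): α-rule — add T A, F ~C.
F ((C | A) <-> ~B): β-rule — branch into T (C | A), F ~B  //  F (C | A), T ~B.
  branch 1 (add T (C | A), F ~B):
    F (D <-> (~C & B)): β-rule — branch into T D, F (~C & B)  //  F D, T (~C & B).
      branch 1.1 (add T D, F (~C & B)):
        T (C | A): β-rule — branch into T C  //  T A.
          branch 1.1.1 (add T C):
            F (~C & B): β-rule — branch into F ~C  //  F B.
              branch 1.1.1.1 (add F ~C):
                ○ open, literals {A=1, B=1, C=1, D=1}.
              branch 1.1.1.2 (add F B):
                × closes — contains both B and ~B.
          branch 1.1.2 (add T A):
            F (~C & B): β-rule — branch into F ~C  //  F B.
              branch 1.1.2.1 (add F ~C):
                ○ open, literals {A=1, B=1, C=1, D=1}.
              branch 1.1.2.2 (add F B):
                × closes — contains both B and ~B.
      branch 1.2 (add F D, T (~C & B)):
        T (~C & B): α-rule — add T ~C, T B.
        × closes — contains both C and ~C.
  branch 2 (add F (C | A), T ~B):
    F (C | A): α-rule — add F C, F A.
    × closes — contains both C and ~C.
4 branches closed, 2 open.
An open branch gives a countermodel: A=1, B=1, C=1, D=1 (unmentioned atoms arbitrary); under it the original formula is false.

Not valid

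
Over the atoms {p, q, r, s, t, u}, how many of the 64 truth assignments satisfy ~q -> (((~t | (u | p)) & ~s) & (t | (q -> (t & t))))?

Initial set: {(~q -> (((~t | (u | p)) & ~s) & (t | (q -> (t & t)))))}.
(~q -> (((~t | (u | p)) & ~s) & (t | (q -> (t & t))))): β-rule — branch into ~~q  //  (((~t | (u | p)) & ~s) & (t | (q -> (t & t)))).
  branch 1 (add ~~q):
    ○ open, literals {q=T}.
  branch 2 (add (((~t | (u | p)) & ~s) & (t | (q -> (t & t))))):
    (((~t | (u | p)) & ~s) & (t | (q -> (t & t)))): α-rule — add ((~t | (u | p)) & ~s), (t | (q -> (t & t))).
    ((~t | (u | p)) & ~s): α-rule — add (~t | (u | p)), ~s.
    (t | (q -> (t & t))): β-rule — branch into t  //  (q -> (t & t)).
      branch 2.1 (add t):
        (~t | (u | p)): β-rule — branch into ~t  //  (u | p).
          branch 2.1.1 (add ~t):
            × closes — contains both t and ~t.
          branch 2.1.2 (add (u | p)):
            (u | p): β-rule — branch into u  //  p.
              branch 2.1.2.1 (add u):
                ○ open, literals {s=F, t=T, u=T}.
              branch 2.1.2.2 (add p):
                ○ open, literals {p=T, s=F, t=T}.
      branch 2.2 (add (q -> (t & t))):
        (~t | (u | p)): β-rule — branch into ~t  //  (u | p).
          branch 2.2.1 (add ~t):
            (q -> (t & t)): β-rule — branch into ~q  //  (t & t).
              branch 2.2.1.1 (add ~q):
                ○ open, literals {q=F, s=F, t=F}.
              branch 2.2.1.2 (add (t & t)):
                (t & t): α-rule — add t, t.
                × closes — contains both t and ~t.
          branch 2.2.2 (add (u | p)):
            (q -> (t & t)): β-rule — branch into ~q  //  (t & t).
              branch 2.2.2.1 (add ~q):
                (u | p): β-rule — branch into u  //  p.
                  branch 2.2.2.1.1 (add u):
                    ○ open, literals {q=F, s=F, u=T}.
                  branch 2.2.2.1.2 (add p):
                    ○ open, literals {p=T, q=F, s=F}.
              branch 2.2.2.2 (add (t & t)):
                (t & t): α-rule — add t, t.
                (u | p): β-rule — branch into u  //  p.
                  branch 2.2.2.2.1 (add u):
                    ○ open, literals {s=F, t=T, u=T}.
                  branch 2.2.2.2.2 (add p):
                    ○ open, literals {p=T, s=F, t=T}.
2 branches closed, 8 open.
Each open branch fixes some atoms; the unmentioned ones are free. Counting distinct full assignments: branch {q=T} (p, r, s, t, u) contributes 32 new; branch {s=F, t=T, u=T} (p, q, r) contributes 4 new; branch {p=T, s=F, t=T} (q, r, u) contributes 2 new; branch {q=F, s=F, t=F} (p, r, u) contributes 8 new; branch {q=F, s=F, u=T} (p, r, t) contributes 0 new; branch {p=T, q=F, s=F} (r, t, u) contributes 0 new; branch {s=F, t=T, u=T} (p, q, r) contributes 0 new; branch {p=T, s=F, t=T} (q, r, u) contributes 0 new. Total: 46.

46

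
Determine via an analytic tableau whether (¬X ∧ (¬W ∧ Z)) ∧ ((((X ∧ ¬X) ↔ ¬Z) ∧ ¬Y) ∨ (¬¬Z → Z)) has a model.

Satisfiable

Initial set: {((¬X ∧ (¬W ∧ Z)) ∧ ((((X ∧ ¬X) ↔ ¬Z) ∧ ¬Y) ∨ (¬¬Z → Z)))}.
((¬X ∧ (¬W ∧ Z)) ∧ ((((X ∧ ¬X) ↔ ¬Z) ∧ ¬Y) ∨ (¬¬Z → Z))): α-rule — add (¬X ∧ (¬W ∧ Z)), ((((X ∧ ¬X) ↔ ¬Z) ∧ ¬Y) ∨ (¬¬Z → Z)).
(¬X ∧ (¬W ∧ Z)): α-rule — add ¬X, (¬W ∧ Z).
(¬W ∧ Z): α-rule — add ¬W, Z.
((((X ∧ ¬X) ↔ ¬Z) ∧ ¬Y) ∨ (¬¬Z → Z)): β-rule — branch into (((X ∧ ¬X) ↔ ¬Z) ∧ ¬Y)  //  (¬¬Z → Z).
  branch 1 (add (((X ∧ ¬X) ↔ ¬Z) ∧ ¬Y)):
    (((X ∧ ¬X) ↔ ¬Z) ∧ ¬Y): α-rule — add ((X ∧ ¬X) ↔ ¬Z), ¬Y.
    ((X ∧ ¬X) ↔ ¬Z): β-rule — branch into (X ∧ ¬X), ¬Z  //  ¬(X ∧ ¬X), ¬¬Z.
      branch 1.1 (add (X ∧ ¬X), ¬Z):
        × closes — contains both Z and ¬Z.
      branch 1.2 (add ¬(X ∧ ¬X), ¬¬Z):
        ¬(X ∧ ¬X): β-rule — branch into ¬X  //  ¬¬X.
          branch 1.2.1 (add ¬X):
            ○ open, literals {W=F, X=F, Y=F, Z=T}.
          branch 1.2.2 (add ¬¬X):
            × closes — contains both X and ¬X.
  branch 2 (add (¬¬Z → Z)):
    (¬¬Z → Z): β-rule — branch into ¬¬¬Z  //  Z.
      branch 2.1 (add ¬¬¬Z):
        ¬¬¬Z: drop double negation, giving ¬Z.
        × closes — contains both Z and ¬Z.
      branch 2.2 (add Z):
        ○ open, literals {W=F, X=F, Z=T}.
3 branches closed, 2 open.
An open branch gives a satisfying assignment: W=F, X=F, Y=F, Z=T.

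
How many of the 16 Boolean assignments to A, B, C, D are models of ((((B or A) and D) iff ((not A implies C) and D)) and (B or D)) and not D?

4

Initial set: {(((((B or A) and D) iff ((not A implies C) and D)) and (B or D)) and not D)}.
(((((B or A) and D) iff ((not A implies C) and D)) and (B or D)) and not D): α-rule — add ((((B or A) and D) iff ((not A implies C) and D)) and (B or D)), not D.
((((B or A) and D) iff ((not A implies C) and D)) and (B or D)): α-rule — add (((B or A) and D) iff ((not A implies C) and D)), (B or D).
(((B or A) and D) iff ((not A implies C) and D)): β-rule — branch into ((B or A) and D), ((not A implies C) and D)  //  not ((B or A) and D), not ((not A implies C) and D).
  branch 1 (add ((B or A) and D), ((not A implies C) and D)):
    ((B or A) and D): α-rule — add (B or A), D.
    × closes — contains both D and not D.
  branch 2 (add not ((B or A) and D), not ((not A implies C) and D)):
    (B or D): β-rule — branch into B  //  D.
      branch 2.1 (add B):
        not ((B or A) and D): β-rule — branch into not (B or A)  //  not D.
          branch 2.1.1 (add not (B or A)):
            not (B or A): α-rule — add not B, not A.
            × closes — contains both B and not B.
          branch 2.1.2 (add not D):
            not ((not A implies C) and D): β-rule — branch into not (not A implies C)  //  not D.
              branch 2.1.2.1 (add not (not A implies C)):
                not (not A implies C): α-rule — add not A, not C.
                ○ open, literals {A=0, B=1, C=0, D=0}.
              branch 2.1.2.2 (add not D):
                ○ open, literals {B=1, D=0}.
      branch 2.2 (add D):
        × closes — contains both D and not D.
3 branches closed, 2 open.
Each open branch fixes some atoms; the unmentioned ones are free. Counting distinct full assignments: branch {A=0, B=1, C=0, D=0} (none free) contributes 1 new; branch {B=1, D=0} (A, C) contributes 3 new. Total: 4.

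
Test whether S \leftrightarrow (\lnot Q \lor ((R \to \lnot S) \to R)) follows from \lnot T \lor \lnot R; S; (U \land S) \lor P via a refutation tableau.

Initial set: {T (\lnot T \lor \lnot R); T S; T ((U \land S) \lor P); F (S \leftrightarrow (\lnot Q \lor ((R \to \lnot S) \to R)))}.
T (\lnot T \lor \lnot R): β-rule — branch into T \lnot T  //  T \lnot R.
  branch 1 (add T \lnot T):
    T ((U \land S) \lor P): β-rule — branch into T (U \land S)  //  T P.
      branch 1.1 (add T (U \land S)):
        T (U \land S): α-rule — add T U, T S.
        F (S \leftrightarrow (\lnot Q \lor ((R \to \lnot S) \to R))): β-rule — branch into T S, F (\lnot Q \lor ((R \to \lnot S) \to R))  //  F S, T (\lnot Q \lor ((R \to \lnot S) \to R)).
          branch 1.1.1 (add T S, F (\lnot Q \lor ((R \to \lnot S) \to R))):
            F (\lnot Q \lor ((R \to \lnot S) \to R)): α-rule — add F \lnot Q, F ((R \to \lnot S) \to R).
            F ((R \to \lnot S) \to R): α-rule — add T (R \to \lnot S), F R.
            T (R \to \lnot S): β-rule — branch into F R  //  T \lnot S.
              branch 1.1.1.1 (add F R):
                ○ open, literals {Q=1, R=0, S=1, T=0, U=1}.
              branch 1.1.1.2 (add T \lnot S):
                × closes — contains both S and \lnot S.
          branch 1.1.2 (add F S, T (\lnot Q \lor ((R \to \lnot S) \to R))):
            × closes — contains both S and \lnot S.
      branch 1.2 (add T P):
        F (S \leftrightarrow (\lnot Q \lor ((R \to \lnot S) \to R))): β-rule — branch into T S, F (\lnot Q \lor ((R \to \lnot S) \to R))  //  F S, T (\lnot Q \lor ((R \to \lnot S) \to R)).
          branch 1.2.1 (add T S, F (\lnot Q \lor ((R \to \lnot S) \to R))):
            F (\lnot Q \lor ((R \to \lnot S) \to R)): α-rule — add F \lnot Q, F ((R \to \lnot S) \to R).
            F ((R \to \lnot S) \to R): α-rule — add T (R \to \lnot S), F R.
            T (R \to \lnot S): β-rule — branch into F R  //  T \lnot S.
              branch 1.2.1.1 (add F R):
                ○ open, literals {P=1, Q=1, R=0, S=1, T=0}.
              branch 1.2.1.2 (add T \lnot S):
                × closes — contains both S and \lnot S.
          branch 1.2.2 (add F S, T (\lnot Q \lor ((R \to \lnot S) \to R))):
            × closes — contains both S and \lnot S.
  branch 2 (add T \lnot R):
    T ((U \land S) \lor P): β-rule — branch into T (U \land S)  //  T P.
      branch 2.1 (add T (U \land S)):
        T (U \land S): α-rule — add T U, T S.
        F (S \leftrightarrow (\lnot Q \lor ((R \to \lnot S) \to R))): β-rule — branch into T S, F (\lnot Q \lor ((R \to \lnot S) \to R))  //  F S, T (\lnot Q \lor ((R \to \lnot S) \to R)).
          branch 2.1.1 (add T S, F (\lnot Q \lor ((R \to \lnot S) \to R))):
            F (\lnot Q \lor ((R \to \lnot S) \to R)): α-rule — add F \lnot Q, F ((R \to \lnot S) \to R).
            F ((R \to \lnot S) \to R): α-rule — add T (R \to \lnot S), F R.
            T (R \to \lnot S): β-rule — branch into F R  //  T \lnot S.
              branch 2.1.1.1 (add F R):
                ○ open, literals {Q=1, R=0, S=1, U=1}.
              branch 2.1.1.2 (add T \lnot S):
                × closes — contains both S and \lnot S.
          branch 2.1.2 (add F S, T (\lnot Q \lor ((R \to \lnot S) \to R))):
            × closes — contains both S and \lnot S.
      branch 2.2 (add T P):
        F (S \leftrightarrow (\lnot Q \lor ((R \to \lnot S) \to R))): β-rule — branch into T S, F (\lnot Q \lor ((R \to \lnot S) \to R))  //  F S, T (\lnot Q \lor ((R \to \lnot S) \to R)).
          branch 2.2.1 (add T S, F (\lnot Q \lor ((R \to \lnot S) \to R))):
            F (\lnot Q \lor ((R \to \lnot S) \to R)): α-rule — add F \lnot Q, F ((R \to \lnot S) \to R).
            F ((R \to \lnot S) \to R): α-rule — add T (R \to \lnot S), F R.
            T (R \to \lnot S): β-rule — branch into F R  //  T \lnot S.
              branch 2.2.1.1 (add F R):
                ○ open, literals {P=1, Q=1, R=0, S=1}.
              branch 2.2.1.2 (add T \lnot S):
                × closes — contains both S and \lnot S.
          branch 2.2.2 (add F S, T (\lnot Q \lor ((R \to \lnot S) \to R))):
            × closes — contains both S and \lnot S.
8 branches closed, 4 open.
An open branch gives a countermodel: Q=1, R=0, S=1, T=0, U=1 (unmentioned atoms arbitrary); the premises hold there but the conclusion fails.

No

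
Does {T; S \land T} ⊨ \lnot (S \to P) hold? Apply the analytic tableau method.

No

Initial set: {T; (S \land T); \lnot \lnot (S \to P)}.
(S \land T): α-rule — add S, T.
\lnot \lnot (S \to P): β-rule — branch into \lnot S  //  P.
  branch 1 (add \lnot S):
    × closes — contains both S and \lnot S.
  branch 2 (add P):
    ○ open, literals {P=1, S=1, T=1}.
1 branch closed, 1 open.
An open branch gives a countermodel: P=1, S=1, T=1 (unmentioned atoms arbitrary); the premises hold there but the conclusion fails.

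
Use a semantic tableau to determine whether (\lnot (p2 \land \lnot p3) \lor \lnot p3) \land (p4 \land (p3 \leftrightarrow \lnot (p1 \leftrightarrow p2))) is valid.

Assume the negation and expand:
Initial set: {F ((\lnot (p2 \land \lnot p3) \lor \lnot p3) \land (p4 \land (p3 \leftrightarrow \lnot (p1 \leftrightarrow p2))))}.
F ((\lnot (p2 \land \lnot p3) \lor \lnot p3) \land (p4 \land (p3 \leftrightarrow \lnot (p1 \leftrightarrow p2)))): β-rule — branch into F (\lnot (p2 \land \lnot p3) \lor \lnot p3)  //  F (p4 \land (p3 \leftrightarrow \lnot (p1 \leftrightarrow p2))).
  branch 1 (add F (\lnot (p2 \land \lnot p3) \lor \lnot p3)):
    F (\lnot (p2 \land \lnot p3) \lor \lnot p3): α-rule — add F \lnot (p2 \land \lnot p3), F \lnot p3.
    F \lnot (p2 \land \lnot p3): α-rule — add T p2, T \lnot p3.
    × closes — contains both p3 and \lnot p3.
  branch 2 (add F (p4 \land (p3 \leftrightarrow \lnot (p1 \leftrightarrow p2)))):
    F (p4 \land (p3 \leftrightarrow \lnot (p1 \leftrightarrow p2))): β-rule — branch into F p4  //  F (p3 \leftrightarrow \lnot (p1 \leftrightarrow p2)).
      branch 2.1 (add F p4):
        ○ open, literals {p4=F}.
      branch 2.2 (add F (p3 \leftrightarrow \lnot (p1 \leftrightarrow p2))):
        F (p3 \leftrightarrow \lnot (p1 \leftrightarrow p2)): β-rule — branch into T p3, F \lnot (p1 \leftrightarrow p2)  //  F p3, T \lnot (p1 \leftrightarrow p2).
          branch 2.2.1 (add T p3, F \lnot (p1 \leftrightarrow p2)):
            F \lnot (p1 \leftrightarrow p2): β-rule — branch into T p1, T p2  //  F p1, F p2.
              branch 2.2.1.1 (add T p1, T p2):
                ○ open, literals {p1=T, p2=T, p3=T}.
              branch 2.2.1.2 (add F p1, F p2):
                ○ open, literals {p1=F, p2=F, p3=T}.
          branch 2.2.2 (add F p3, T \lnot (p1 \leftrightarrow p2)):
            T \lnot (p1 \leftrightarrow p2): β-rule — branch into T p1, F p2  //  F p1, T p2.
              branch 2.2.2.1 (add T p1, F p2):
                ○ open, literals {p1=T, p2=F, p3=F}.
              branch 2.2.2.2 (add F p1, T p2):
                ○ open, literals {p1=F, p2=T, p3=F}.
1 branch closed, 5 open.
An open branch gives a countermodel: p4=F (unmentioned atoms arbitrary); under it the original formula is false.

Not valid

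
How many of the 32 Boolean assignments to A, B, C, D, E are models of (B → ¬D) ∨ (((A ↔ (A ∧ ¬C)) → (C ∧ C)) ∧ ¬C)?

24

Initial set: {((B → ¬D) ∨ (((A ↔ (A ∧ ¬C)) → (C ∧ C)) ∧ ¬C))}.
((B → ¬D) ∨ (((A ↔ (A ∧ ¬C)) → (C ∧ C)) ∧ ¬C)): β-rule — branch into (B → ¬D)  //  (((A ↔ (A ∧ ¬C)) → (C ∧ C)) ∧ ¬C).
  branch 1 (add (B → ¬D)):
    (B → ¬D): β-rule — branch into ¬B  //  ¬D.
      branch 1.1 (add ¬B):
        ○ open, literals {B=F}.
      branch 1.2 (add ¬D):
        ○ open, literals {D=F}.
  branch 2 (add (((A ↔ (A ∧ ¬C)) → (C ∧ C)) ∧ ¬C)):
    (((A ↔ (A ∧ ¬C)) → (C ∧ C)) ∧ ¬C): α-rule — add ((A ↔ (A ∧ ¬C)) → (C ∧ C)), ¬C.
    ((A ↔ (A ∧ ¬C)) → (C ∧ C)): β-rule — branch into ¬(A ↔ (A ∧ ¬C))  //  (C ∧ C).
      branch 2.1 (add ¬(A ↔ (A ∧ ¬C))):
        ¬(A ↔ (A ∧ ¬C)): β-rule — branch into A, ¬(A ∧ ¬C)  //  ¬A, (A ∧ ¬C).
          branch 2.1.1 (add A, ¬(A ∧ ¬C)):
            ¬(A ∧ ¬C): β-rule — branch into ¬A  //  ¬¬C.
              branch 2.1.1.1 (add ¬A):
                × closes — contains both A and ¬A.
              branch 2.1.1.2 (add ¬¬C):
                × closes — contains both C and ¬C.
          branch 2.1.2 (add ¬A, (A ∧ ¬C)):
            (A ∧ ¬C): α-rule — add A, ¬C.
            × closes — contains both A and ¬A.
      branch 2.2 (add (C ∧ C)):
        (C ∧ C): α-rule — add C, C.
        × closes — contains both C and ¬C.
4 branches closed, 2 open.
Each open branch fixes some atoms; the unmentioned ones are free. Counting distinct full assignments: branch {B=F} (A, C, D, E) contributes 16 new; branch {D=F} (A, B, C, E) contributes 8 new. Total: 24.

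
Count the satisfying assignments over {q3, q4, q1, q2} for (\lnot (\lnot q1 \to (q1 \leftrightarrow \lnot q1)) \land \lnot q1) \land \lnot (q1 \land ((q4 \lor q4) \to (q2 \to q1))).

8

Initial set: {T ((\lnot (\lnot q1 \to (q1 \leftrightarrow \lnot q1)) \land \lnot q1) \land \lnot (q1 \land ((q4 \lor q4) \to (q2 \to q1))))}.
T ((\lnot (\lnot q1 \to (q1 \leftrightarrow \lnot q1)) \land \lnot q1) \land \lnot (q1 \land ((q4 \lor q4) \to (q2 \to q1)))): α-rule — add T (\lnot (\lnot q1 \to (q1 \leftrightarrow \lnot q1)) \land \lnot q1), T \lnot (q1 \land ((q4 \lor q4) \to (q2 \to q1))).
T (\lnot (\lnot q1 \to (q1 \leftrightarrow \lnot q1)) \land \lnot q1): α-rule — add T \lnot (\lnot q1 \to (q1 \leftrightarrow \lnot q1)), T \lnot q1.
T \lnot (\lnot q1 \to (q1 \leftrightarrow \lnot q1)): α-rule — add T \lnot q1, F (q1 \leftrightarrow \lnot q1).
T \lnot (q1 \land ((q4 \lor q4) \to (q2 \to q1))): β-rule — branch into F q1  //  F ((q4 \lor q4) \to (q2 \to q1)).
  branch 1 (add F q1):
    F (q1 \leftrightarrow \lnot q1): β-rule — branch into T q1, F \lnot q1  //  F q1, T \lnot q1.
      branch 1.1 (add T q1, F \lnot q1):
        × closes — contains both q1 and \lnot q1.
      branch 1.2 (add F q1, T \lnot q1):
        ○ open, literals {q1=0}.
  branch 2 (add F ((q4 \lor q4) \to (q2 \to q1))):
    F ((q4 \lor q4) \to (q2 \to q1)): α-rule — add T (q4 \lor q4), F (q2 \to q1).
    F (q2 \to q1): α-rule — add T q2, F q1.
    F (q1 \leftrightarrow \lnot q1): β-rule — branch into T q1, F \lnot q1  //  F q1, T \lnot q1.
      branch 2.1 (add T q1, F \lnot q1):
        × closes — contains both q1 and \lnot q1.
      branch 2.2 (add F q1, T \lnot q1):
        T (q4 \lor q4): β-rule — branch into T q4  //  T q4.
          branch 2.2.1 (add T q4):
            ○ open, literals {q1=0, q2=1, q4=1}.
          branch 2.2.2 (add T q4):
            ○ open, literals {q1=0, q2=1, q4=1}.
2 branches closed, 3 open.
Each open branch fixes some atoms; the unmentioned ones are free. Counting distinct full assignments: branch {q1=0} (q3, q4, q2) contributes 8 new; branch {q1=0, q2=1, q4=1} (q3) contributes 0 new; branch {q1=0, q2=1, q4=1} (q3) contributes 0 new. Total: 8.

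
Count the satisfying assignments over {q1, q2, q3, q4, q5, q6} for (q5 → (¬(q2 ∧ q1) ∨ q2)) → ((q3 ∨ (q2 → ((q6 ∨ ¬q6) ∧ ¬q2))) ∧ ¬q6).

24

Initial set: {((q5 → (¬(q2 ∧ q1) ∨ q2)) → ((q3 ∨ (q2 → ((q6 ∨ ¬q6) ∧ ¬q2))) ∧ ¬q6))}.
((q5 → (¬(q2 ∧ q1) ∨ q2)) → ((q3 ∨ (q2 → ((q6 ∨ ¬q6) ∧ ¬q2))) ∧ ¬q6)): β-rule — branch into ¬(q5 → (¬(q2 ∧ q1) ∨ q2))  //  ((q3 ∨ (q2 → ((q6 ∨ ¬q6) ∧ ¬q2))) ∧ ¬q6).
  branch 1 (add ¬(q5 → (¬(q2 ∧ q1) ∨ q2))):
    ¬(q5 → (¬(q2 ∧ q1) ∨ q2)): α-rule — add q5, ¬(¬(q2 ∧ q1) ∨ q2).
    ¬(¬(q2 ∧ q1) ∨ q2): α-rule — add ¬¬(q2 ∧ q1), ¬q2.
    ¬¬(q2 ∧ q1): α-rule — add q2, q1.
    × closes — contains both q2 and ¬q2.
  branch 2 (add ((q3 ∨ (q2 → ((q6 ∨ ¬q6) ∧ ¬q2))) ∧ ¬q6)):
    ((q3 ∨ (q2 → ((q6 ∨ ¬q6) ∧ ¬q2))) ∧ ¬q6): α-rule — add (q3 ∨ (q2 → ((q6 ∨ ¬q6) ∧ ¬q2))), ¬q6.
    (q3 ∨ (q2 → ((q6 ∨ ¬q6) ∧ ¬q2))): β-rule — branch into q3  //  (q2 → ((q6 ∨ ¬q6) ∧ ¬q2)).
      branch 2.1 (add q3):
        ○ open, literals {q3=true, q6=false}.
      branch 2.2 (add (q2 → ((q6 ∨ ¬q6) ∧ ¬q2))):
        (q2 → ((q6 ∨ ¬q6) ∧ ¬q2)): β-rule — branch into ¬q2  //  ((q6 ∨ ¬q6) ∧ ¬q2).
          branch 2.2.1 (add ¬q2):
            ○ open, literals {q2=false, q6=false}.
          branch 2.2.2 (add ((q6 ∨ ¬q6) ∧ ¬q2)):
            ((q6 ∨ ¬q6) ∧ ¬q2): α-rule — add (q6 ∨ ¬q6), ¬q2.
            (q6 ∨ ¬q6): β-rule — branch into q6  //  ¬q6.
              branch 2.2.2.1 (add q6):
                × closes — contains both q6 and ¬q6.
              branch 2.2.2.2 (add ¬q6):
                ○ open, literals {q2=false, q6=false}.
2 branches closed, 3 open.
Each open branch fixes some atoms; the unmentioned ones are free. Counting distinct full assignments: branch {q3=true, q6=false} (q1, q2, q4, q5) contributes 16 new; branch {q2=false, q6=false} (q1, q3, q4, q5) contributes 8 new; branch {q2=false, q6=false} (q1, q3, q4, q5) contributes 0 new. Total: 24.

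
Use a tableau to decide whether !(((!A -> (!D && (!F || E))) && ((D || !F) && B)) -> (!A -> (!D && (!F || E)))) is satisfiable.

Initial set: {!(((!A -> (!D && (!F || E))) && ((D || !F) && B)) -> (!A -> (!D && (!F || E))))}.
!(((!A -> (!D && (!F || E))) && ((D || !F) && B)) -> (!A -> (!D && (!F || E)))): α-rule — add ((!A -> (!D && (!F || E))) && ((D || !F) && B)), !(!A -> (!D && (!F || E))).
((!A -> (!D && (!F || E))) && ((D || !F) && B)): α-rule — add (!A -> (!D && (!F || E))), ((D || !F) && B).
!(!A -> (!D && (!F || E))): α-rule — add !A, !(!D && (!F || E)).
((D || !F) && B): α-rule — add (D || !F), B.
(!A -> (!D && (!F || E))): β-rule — branch into !!A  //  (!D && (!F || E)).
  branch 1 (add !!A):
    × closes — contains both A and !A.
  branch 2 (add (!D && (!F || E))):
    (!D && (!F || E)): α-rule — add !D, (!F || E).
    !(!D && (!F || E)): β-rule — branch into !!D  //  !(!F || E).
      branch 2.1 (add !!D):
        × closes — contains both D and !D.
      branch 2.2 (add !(!F || E)):
        !(!F || E): α-rule — add !!F, !E.
        (D || !F): β-rule — branch into D  //  !F.
          branch 2.2.1 (add D):
            × closes — contains both D and !D.
          branch 2.2.2 (add !F):
            × closes — contains both F and !F.
All 4 branches close.
Every branch closed; the formula is unsatisfiable.

Unsatisfiable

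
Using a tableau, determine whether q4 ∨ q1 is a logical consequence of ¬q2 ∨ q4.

Initial set: {(¬q2 ∨ q4); ¬(q4 ∨ q1)}.
¬(q4 ∨ q1): α-rule — add ¬q4, ¬q1.
(¬q2 ∨ q4): β-rule — branch into ¬q2  //  q4.
  branch 1 (add ¬q2):
    ○ open, literals {q1=false, q2=false, q4=false}.
  branch 2 (add q4):
    × closes — contains both q4 and ¬q4.
1 branch closed, 1 open.
An open branch gives a countermodel: q1=false, q2=false, q4=false (unmentioned atoms arbitrary); the premises hold there but the conclusion fails.

No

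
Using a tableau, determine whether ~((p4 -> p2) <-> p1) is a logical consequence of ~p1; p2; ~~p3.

Yes

Initial set: {~p1; p2; ~~p3; ~~((p4 -> p2) <-> p1)}.
~~p3: drop double negation, giving p3.
~~((p4 -> p2) <-> p1): β-rule — branch into (p4 -> p2), p1  //  ~(p4 -> p2), ~p1.
  branch 1 (add (p4 -> p2), p1):
    × closes — contains both p1 and ~p1.
  branch 2 (add ~(p4 -> p2), ~p1):
    ~(p4 -> p2): α-rule — add p4, ~p2.
    × closes — contains both p2 and ~p2.
All 2 branches close.
Every branch closed, so the premises entail the conclusion.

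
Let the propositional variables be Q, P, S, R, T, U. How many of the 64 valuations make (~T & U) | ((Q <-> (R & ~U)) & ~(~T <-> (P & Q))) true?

24

Initial set: {T ((~T & U) | ((Q <-> (R & ~U)) & ~(~T <-> (P & Q))))}.
T ((~T & U) | ((Q <-> (R & ~U)) & ~(~T <-> (P & Q)))): β-rule — branch into T (~T & U)  //  T ((Q <-> (R & ~U)) & ~(~T <-> (P & Q))).
  branch 1 (add T (~T & U)):
    T (~T & U): α-rule — add T ~T, T U.
    ○ open, literals {T=0, U=1}.
  branch 2 (add T ((Q <-> (R & ~U)) & ~(~T <-> (P & Q)))):
    T ((Q <-> (R & ~U)) & ~(~T <-> (P & Q))): α-rule — add T (Q <-> (R & ~U)), T ~(~T <-> (P & Q)).
    T (Q <-> (R & ~U)): β-rule — branch into T Q, T (R & ~U)  //  F Q, F (R & ~U).
      branch 2.1 (add T Q, T (R & ~U)):
        T (R & ~U): α-rule — add T R, T ~U.
        T ~(~T <-> (P & Q)): β-rule — branch into T ~T, F (P & Q)  //  F ~T, T (P & Q).
          branch 2.1.1 (add T ~T, F (P & Q)):
            F (P & Q): β-rule — branch into F P  //  F Q.
              branch 2.1.1.1 (add F P):
                ○ open, literals {P=0, Q=1, R=1, T=0, U=0}.
              branch 2.1.1.2 (add F Q):
                × closes — contains both Q and ~Q.
          branch 2.1.2 (add F ~T, T (P & Q)):
            T (P & Q): α-rule — add T P, T Q.
            ○ open, literals {P=1, Q=1, R=1, T=1, U=0}.
      branch 2.2 (add F Q, F (R & ~U)):
        T ~(~T <-> (P & Q)): β-rule — branch into T ~T, F (P & Q)  //  F ~T, T (P & Q).
          branch 2.2.1 (add T ~T, F (P & Q)):
            F (R & ~U): β-rule — branch into F R  //  F ~U.
              branch 2.2.1.1 (add F R):
                F (P & Q): β-rule — branch into F P  //  F Q.
                  branch 2.2.1.1.1 (add F P):
                    ○ open, literals {P=0, Q=0, R=0, T=0}.
                  branch 2.2.1.1.2 (add F Q):
                    ○ open, literals {Q=0, R=0, T=0}.
              branch 2.2.1.2 (add F ~U):
                F (P & Q): β-rule — branch into F P  //  F Q.
                  branch 2.2.1.2.1 (add F P):
                    ○ open, literals {P=0, Q=0, T=0, U=1}.
                  branch 2.2.1.2.2 (add F Q):
                    ○ open, literals {Q=0, T=0, U=1}.
          branch 2.2.2 (add F ~T, T (P & Q)):
            T (P & Q): α-rule — add T P, T Q.
            × closes — contains both Q and ~Q.
2 branches closed, 7 open.
Each open branch fixes some atoms; the unmentioned ones are free. Counting distinct full assignments: branch {T=0, U=1} (Q, P, S, R) contributes 16 new; branch {P=0, Q=1, R=1, T=0, U=0} (S) contributes 2 new; branch {P=1, Q=1, R=1, T=1, U=0} (S) contributes 2 new; branch {P=0, Q=0, R=0, T=0} (S, U) contributes 2 new; branch {Q=0, R=0, T=0} (P, S, U) contributes 2 new; branch {P=0, Q=0, T=0, U=1} (S, R) contributes 0 new; branch {Q=0, T=0, U=1} (P, S, R) contributes 0 new. Total: 24.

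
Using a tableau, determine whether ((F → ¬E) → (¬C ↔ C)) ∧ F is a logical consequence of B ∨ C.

No

Initial set: {T (B ∨ C); F (((F → ¬E) → (¬C ↔ C)) ∧ F)}.
T (B ∨ C): β-rule — branch into T B  //  T C.
  branch 1 (add T B):
    F (((F → ¬E) → (¬C ↔ C)) ∧ F): β-rule — branch into F ((F → ¬E) → (¬C ↔ C))  //  F F.
      branch 1.1 (add F ((F → ¬E) → (¬C ↔ C))):
        F ((F → ¬E) → (¬C ↔ C)): α-rule — add T (F → ¬E), F (¬C ↔ C).
        T (F → ¬E): β-rule — branch into F F  //  T ¬E.
          branch 1.1.1 (add F F):
            F (¬C ↔ C): β-rule — branch into T ¬C, F C  //  F ¬C, T C.
              branch 1.1.1.1 (add T ¬C, F C):
                ○ open, literals {B=T, C=F, F=F}.
              branch 1.1.1.2 (add F ¬C, T C):
                ○ open, literals {B=T, C=T, F=F}.
          branch 1.1.2 (add T ¬E):
            F (¬C ↔ C): β-rule — branch into T ¬C, F C  //  F ¬C, T C.
              branch 1.1.2.1 (add T ¬C, F C):
                ○ open, literals {B=T, C=F, E=F}.
              branch 1.1.2.2 (add F ¬C, T C):
                ○ open, literals {B=T, C=T, E=F}.
      branch 1.2 (add F F):
        ○ open, literals {B=T, F=F}.
  branch 2 (add T C):
    F (((F → ¬E) → (¬C ↔ C)) ∧ F): β-rule — branch into F ((F → ¬E) → (¬C ↔ C))  //  F F.
      branch 2.1 (add F ((F → ¬E) → (¬C ↔ C))):
        F ((F → ¬E) → (¬C ↔ C)): α-rule — add T (F → ¬E), F (¬C ↔ C).
        T (F → ¬E): β-rule — branch into F F  //  T ¬E.
          branch 2.1.1 (add F F):
            F (¬C ↔ C): β-rule — branch into T ¬C, F C  //  F ¬C, T C.
              branch 2.1.1.1 (add T ¬C, F C):
                × closes — contains both C and ¬C.
              branch 2.1.1.2 (add F ¬C, T C):
                ○ open, literals {C=T, F=F}.
          branch 2.1.2 (add T ¬E):
            F (¬C ↔ C): β-rule — branch into T ¬C, F C  //  F ¬C, T C.
              branch 2.1.2.1 (add T ¬C, F C):
                × closes — contains both C and ¬C.
              branch 2.1.2.2 (add F ¬C, T C):
                ○ open, literals {C=T, E=F}.
      branch 2.2 (add F F):
        ○ open, literals {C=T, F=F}.
2 branches closed, 8 open.
An open branch gives a countermodel: B=T, C=F, F=F (unmentioned atoms arbitrary); the premises hold there but the conclusion fails.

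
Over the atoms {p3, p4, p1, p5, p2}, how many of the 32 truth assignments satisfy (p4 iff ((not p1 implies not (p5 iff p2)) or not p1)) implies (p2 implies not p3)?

28

Initial set: {((p4 iff ((not p1 implies not (p5 iff p2)) or not p1)) implies (p2 implies not p3))}.
((p4 iff ((not p1 implies not (p5 iff p2)) or not p1)) implies (p2 implies not p3)): β-rule — branch into not (p4 iff ((not p1 implies not (p5 iff p2)) or not p1))  //  (p2 implies not p3).
  branch 1 (add not (p4 iff ((not p1 implies not (p5 iff p2)) or not p1))):
    not (p4 iff ((not p1 implies not (p5 iff p2)) or not p1)): β-rule — branch into p4, not ((not p1 implies not (p5 iff p2)) or not p1)  //  not p4, ((not p1 implies not (p5 iff p2)) or not p1).
      branch 1.1 (add p4, not ((not p1 implies not (p5 iff p2)) or not p1)):
        not ((not p1 implies not (p5 iff p2)) or not p1): α-rule — add not (not p1 implies not (p5 iff p2)), not not p1.
        not (not p1 implies not (p5 iff p2)): α-rule — add not p1, not not (p5 iff p2).
        × closes — contains both p1 and not p1.
      branch 1.2 (add not p4, ((not p1 implies not (p5 iff p2)) or not p1)):
        ((not p1 implies not (p5 iff p2)) or not p1): β-rule — branch into (not p1 implies not (p5 iff p2))  //  not p1.
          branch 1.2.1 (add (not p1 implies not (p5 iff p2))):
            (not p1 implies not (p5 iff p2)): β-rule — branch into not not p1  //  not (p5 iff p2).
              branch 1.2.1.1 (add not not p1):
                ○ open, literals {p1=T, p4=F}.
              branch 1.2.1.2 (add not (p5 iff p2)):
                not (p5 iff p2): β-rule — branch into p5, not p2  //  not p5, p2.
                  branch 1.2.1.2.1 (add p5, not p2):
                    ○ open, literals {p2=F, p4=F, p5=T}.
                  branch 1.2.1.2.2 (add not p5, p2):
                    ○ open, literals {p2=T, p4=F, p5=F}.
          branch 1.2.2 (add not p1):
            ○ open, literals {p1=F, p4=F}.
  branch 2 (add (p2 implies not p3)):
    (p2 implies not p3): β-rule — branch into not p2  //  not p3.
      branch 2.1 (add not p2):
        ○ open, literals {p2=F}.
      branch 2.2 (add not p3):
        ○ open, literals {p3=F}.
1 branch closed, 6 open.
Each open branch fixes some atoms; the unmentioned ones are free. Counting distinct full assignments: branch {p1=T, p4=F} (p3, p5, p2) contributes 8 new; branch {p2=F, p4=F, p5=T} (p3, p1) contributes 2 new; branch {p2=T, p4=F, p5=F} (p3, p1) contributes 2 new; branch {p1=F, p4=F} (p3, p5, p2) contributes 4 new; branch {p2=F} (p3, p4, p1, p5) contributes 8 new; branch {p3=F} (p4, p1, p5, p2) contributes 4 new. Total: 28.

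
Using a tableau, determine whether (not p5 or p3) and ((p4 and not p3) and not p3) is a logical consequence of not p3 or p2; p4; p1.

Initial set: {(not p3 or p2); p4; p1; not ((not p5 or p3) and ((p4 and not p3) and not p3))}.
(not p3 or p2): β-rule — branch into not p3  //  p2.
  branch 1 (add not p3):
    not ((not p5 or p3) and ((p4 and not p3) and not p3)): β-rule — branch into not (not p5 or p3)  //  not ((p4 and not p3) and not p3).
      branch 1.1 (add not (not p5 or p3)):
        not (not p5 or p3): α-rule — add not not p5, not p3.
        ○ open, literals {p1=true, p3=false, p4=true, p5=true}.
      branch 1.2 (add not ((p4 and not p3) and not p3)):
        not ((p4 and not p3) and not p3): β-rule — branch into not (p4 and not p3)  //  not not p3.
          branch 1.2.1 (add not (p4 and not p3)):
            not (p4 and not p3): β-rule — branch into not p4  //  not not p3.
              branch 1.2.1.1 (add not p4):
                × closes — contains both p4 and not p4.
              branch 1.2.1.2 (add not not p3):
                × closes — contains both p3 and not p3.
          branch 1.2.2 (add not not p3):
            × closes — contains both p3 and not p3.
  branch 2 (add p2):
    not ((not p5 or p3) and ((p4 and not p3) and not p3)): β-rule — branch into not (not p5 or p3)  //  not ((p4 and not p3) and not p3).
      branch 2.1 (add not (not p5 or p3)):
        not (not p5 or p3): α-rule — add not not p5, not p3.
        ○ open, literals {p1=true, p2=true, p3=false, p4=true, p5=true}.
      branch 2.2 (add not ((p4 and not p3) and not p3)):
        not ((p4 and not p3) and not p3): β-rule — branch into not (p4 and not p3)  //  not not p3.
          branch 2.2.1 (add not (p4 and not p3)):
            not (p4 and not p3): β-rule — branch into not p4  //  not not p3.
              branch 2.2.1.1 (add not p4):
                × closes — contains both p4 and not p4.
              branch 2.2.1.2 (add not not p3):
                ○ open, literals {p1=true, p2=true, p3=true, p4=true}.
          branch 2.2.2 (add not not p3):
            ○ open, literals {p1=true, p2=true, p3=true, p4=true}.
4 branches closed, 4 open.
An open branch gives a countermodel: p1=true, p3=false, p4=true, p5=true (unmentioned atoms arbitrary); the premises hold there but the conclusion fails.

No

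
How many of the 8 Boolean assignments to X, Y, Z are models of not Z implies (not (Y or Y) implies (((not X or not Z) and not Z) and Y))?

Initial set: {(not Z implies (not (Y or Y) implies (((not X or not Z) and not Z) and Y)))}.
(not Z implies (not (Y or Y) implies (((not X or not Z) and not Z) and Y))): β-rule — branch into not not Z  //  (not (Y or Y) implies (((not X or not Z) and not Z) and Y)).
  branch 1 (add not not Z):
    ○ open, literals {Z=1}.
  branch 2 (add (not (Y or Y) implies (((not X or not Z) and not Z) and Y))):
    (not (Y or Y) implies (((not X or not Z) and not Z) and Y)): β-rule — branch into not not (Y or Y)  //  (((not X or not Z) and not Z) and Y).
      branch 2.1 (add not not (Y or Y)):
        not not (Y or Y): β-rule — branch into Y  //  Y.
          branch 2.1.1 (add Y):
            ○ open, literals {Y=1}.
          branch 2.1.2 (add Y):
            ○ open, literals {Y=1}.
      branch 2.2 (add (((not X or not Z) and not Z) and Y)):
        (((not X or not Z) and not Z) and Y): α-rule — add ((not X or not Z) and not Z), Y.
        ((not X or not Z) and not Z): α-rule — add (not X or not Z), not Z.
        (not X or not Z): β-rule — branch into not X  //  not Z.
          branch 2.2.1 (add not X):
            ○ open, literals {X=0, Y=1, Z=0}.
          branch 2.2.2 (add not Z):
            ○ open, literals {Y=1, Z=0}.
0 branches closed, 5 open.
Each open branch fixes some atoms; the unmentioned ones are free. Counting distinct full assignments: branch {Z=1} (X, Y) contributes 4 new; branch {Y=1} (X, Z) contributes 2 new; branch {Y=1} (X, Z) contributes 0 new; branch {X=0, Y=1, Z=0} (none free) contributes 0 new; branch {Y=1, Z=0} (X) contributes 0 new. Total: 6.

6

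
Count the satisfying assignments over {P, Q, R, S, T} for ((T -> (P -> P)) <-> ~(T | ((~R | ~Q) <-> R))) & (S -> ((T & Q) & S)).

6

Initial set: {(((T -> (P -> P)) <-> ~(T | ((~R | ~Q) <-> R))) & (S -> ((T & Q) & S)))}.
(((T -> (P -> P)) <-> ~(T | ((~R | ~Q) <-> R))) & (S -> ((T & Q) & S))): α-rule — add ((T -> (P -> P)) <-> ~(T | ((~R | ~Q) <-> R))), (S -> ((T & Q) & S)).
((T -> (P -> P)) <-> ~(T | ((~R | ~Q) <-> R))): β-rule — branch into (T -> (P -> P)), ~(T | ((~R | ~Q) <-> R))  //  ~(T -> (P -> P)), ~~(T | ((~R | ~Q) <-> R)).
  branch 1 (add (T -> (P -> P)), ~(T | ((~R | ~Q) <-> R))):
    ~(T | ((~R | ~Q) <-> R)): α-rule — add ~T, ~((~R | ~Q) <-> R).
    (S -> ((T & Q) & S)): β-rule — branch into ~S  //  ((T & Q) & S).
      branch 1.1 (add ~S):
        (T -> (P -> P)): β-rule — branch into ~T  //  (P -> P).
          branch 1.1.1 (add ~T):
            ~((~R | ~Q) <-> R): β-rule — branch into (~R | ~Q), ~R  //  ~(~R | ~Q), R.
              branch 1.1.1.1 (add (~R | ~Q), ~R):
                (~R | ~Q): β-rule — branch into ~R  //  ~Q.
                  branch 1.1.1.1.1 (add ~R):
                    ○ open, literals {R=false, S=false, T=false}.
                  branch 1.1.1.1.2 (add ~Q):
                    ○ open, literals {Q=false, R=false, S=false, T=false}.
              branch 1.1.1.2 (add ~(~R | ~Q), R):
                ~(~R | ~Q): α-rule — add ~~R, ~~Q.
                ○ open, literals {Q=true, R=true, S=false, T=false}.
          branch 1.1.2 (add (P -> P)):
            ~((~R | ~Q) <-> R): β-rule — branch into (~R | ~Q), ~R  //  ~(~R | ~Q), R.
              branch 1.1.2.1 (add (~R | ~Q), ~R):
                (P -> P): β-rule — branch into ~P  //  P.
                  branch 1.1.2.1.1 (add ~P):
                    (~R | ~Q): β-rule — branch into ~R  //  ~Q.
                      branch 1.1.2.1.1.1 (add ~R):
                        ○ open, literals {P=false, R=false, S=false, T=false}.
                      branch 1.1.2.1.1.2 (add ~Q):
                        ○ open, literals {P=false, Q=false, R=false, S=false, T=false}.
                  branch 1.1.2.1.2 (add P):
                    (~R | ~Q): β-rule — branch into ~R  //  ~Q.
                      branch 1.1.2.1.2.1 (add ~R):
                        ○ open, literals {P=true, R=false, S=false, T=false}.
                      branch 1.1.2.1.2.2 (add ~Q):
                        ○ open, literals {P=true, Q=false, R=false, S=false, T=false}.
              branch 1.1.2.2 (add ~(~R | ~Q), R):
                ~(~R | ~Q): α-rule — add ~~R, ~~Q.
                (P -> P): β-rule — branch into ~P  //  P.
                  branch 1.1.2.2.1 (add ~P):
                    ○ open, literals {P=false, Q=true, R=true, S=false, T=false}.
                  branch 1.1.2.2.2 (add P):
                    ○ open, literals {P=true, Q=true, R=true, S=false, T=false}.
      branch 1.2 (add ((T & Q) & S)):
        ((T & Q) & S): α-rule — add (T & Q), S.
        (T & Q): α-rule — add T, Q.
        × closes — contains both T and ~T.
  branch 2 (add ~(T -> (P -> P)), ~~(T | ((~R | ~Q) <-> R))):
    ~(T -> (P -> P)): α-rule — add T, ~(P -> P).
    ~(P -> P): α-rule — add P, ~P.
    × closes — contains both P and ~P.
2 branches closed, 9 open.
Each open branch fixes some atoms; the unmentioned ones are free. Counting distinct full assignments: branch {R=false, S=false, T=false} (P, Q) contributes 4 new; branch {Q=false, R=false, S=false, T=false} (P) contributes 0 new; branch {Q=true, R=true, S=false, T=false} (P) contributes 2 new; branch {P=false, R=false, S=false, T=false} (Q) contributes 0 new; branch {P=false, Q=false, R=false, S=false, T=false} (none free) contributes 0 new; branch {P=true, R=false, S=false, T=false} (Q) contributes 0 new; branch {P=true, Q=false, R=false, S=false, T=false} (none free) contributes 0 new; branch {P=false, Q=true, R=true, S=false, T=false} (none free) contributes 0 new; branch {P=true, Q=true, R=true, S=false, T=false} (none free) contributes 0 new. Total: 6.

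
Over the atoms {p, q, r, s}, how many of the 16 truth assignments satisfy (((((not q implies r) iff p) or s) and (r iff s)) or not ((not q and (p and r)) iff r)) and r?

Initial set: {((((((not q implies r) iff p) or s) and (r iff s)) or not ((not q and (p and r)) iff r)) and r)}.
((((((not q implies r) iff p) or s) and (r iff s)) or not ((not q and (p and r)) iff r)) and r): α-rule — add (((((not q implies r) iff p) or s) and (r iff s)) or not ((not q and (p and r)) iff r)), r.
(((((not q implies r) iff p) or s) and (r iff s)) or not ((not q and (p and r)) iff r)): β-rule — branch into ((((not q implies r) iff p) or s) and (r iff s))  //  not ((not q and (p and r)) iff r).
  branch 1 (add ((((not q implies r) iff p) or s) and (r iff s))):
    ((((not q implies r) iff p) or s) and (r iff s)): α-rule — add (((not q implies r) iff p) or s), (r iff s).
    (((not q implies r) iff p) or s): β-rule — branch into ((not q implies r) iff p)  //  s.
      branch 1.1 (add ((not q implies r) iff p)):
        (r iff s): β-rule — branch into r, s  //  not r, not s.
          branch 1.1.1 (add r, s):
            ((not q implies r) iff p): β-rule — branch into (not q implies r), p  //  not (not q implies r), not p.
              branch 1.1.1.1 (add (not q implies r), p):
                (not q implies r): β-rule — branch into not not q  //  r.
                  branch 1.1.1.1.1 (add not not q):
                    ○ open, literals {p=true, q=true, r=true, s=true}.
                  branch 1.1.1.1.2 (add r):
                    ○ open, literals {p=true, r=true, s=true}.
              branch 1.1.1.2 (add not (not q implies r), not p):
                not (not q implies r): α-rule — add not q, not r.
                × closes — contains both r and not r.
          branch 1.1.2 (add not r, not s):
            × closes — contains both r and not r.
      branch 1.2 (add s):
        (r iff s): β-rule — branch into r, s  //  not r, not s.
          branch 1.2.1 (add r, s):
            ○ open, literals {r=true, s=true}.
          branch 1.2.2 (add not r, not s):
            × closes — contains both r and not r.
  branch 2 (add not ((not q and (p and r)) iff r)):
    not ((not q and (p and r)) iff r): β-rule — branch into (not q and (p and r)), not r  //  not (not q and (p and r)), r.
      branch 2.1 (add (not q and (p and r)), not r):
        × closes — contains both r and not r.
      branch 2.2 (add not (not q and (p and r)), r):
        not (not q and (p and r)): β-rule — branch into not not q  //  not (p and r).
          branch 2.2.1 (add not not q):
            ○ open, literals {q=true, r=true}.
          branch 2.2.2 (add not (p and r)):
            not (p and r): β-rule — branch into not p  //  not r.
              branch 2.2.2.1 (add not p):
                ○ open, literals {p=false, r=true}.
              branch 2.2.2.2 (add not r):
                × closes — contains both r and not r.
5 branches closed, 5 open.
Each open branch fixes some atoms; the unmentioned ones are free. Counting distinct full assignments: branch {p=true, q=true, r=true, s=true} (none free) contributes 1 new; branch {p=true, r=true, s=true} (q) contributes 1 new; branch {r=true, s=true} (p, q) contributes 2 new; branch {q=true, r=true} (p, s) contributes 2 new; branch {p=false, r=true} (q, s) contributes 1 new. Total: 7.

7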